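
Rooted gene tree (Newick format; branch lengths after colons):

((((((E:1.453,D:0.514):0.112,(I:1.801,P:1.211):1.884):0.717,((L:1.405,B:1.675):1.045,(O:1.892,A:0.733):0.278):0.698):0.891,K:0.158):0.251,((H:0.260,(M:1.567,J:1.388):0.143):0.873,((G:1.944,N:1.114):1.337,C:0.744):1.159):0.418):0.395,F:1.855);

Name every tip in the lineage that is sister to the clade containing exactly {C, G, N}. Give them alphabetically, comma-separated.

H, J, M

The clade containing exactly {C, G, N} attaches to the tree at the node subtending ((H,(M,J)),((G,N),C)).
The other lineage descending from that same node — the sister group — is (H,(M,J)); its 3 tips in alphabetical order are the answer.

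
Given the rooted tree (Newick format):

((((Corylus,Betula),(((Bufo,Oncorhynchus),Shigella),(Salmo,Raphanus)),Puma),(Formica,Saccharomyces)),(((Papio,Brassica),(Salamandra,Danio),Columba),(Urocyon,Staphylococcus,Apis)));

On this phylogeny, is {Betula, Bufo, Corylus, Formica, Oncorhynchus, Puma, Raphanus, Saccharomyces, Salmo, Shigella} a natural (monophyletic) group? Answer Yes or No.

The most recent common ancestor of these taxa subtends (((Corylus,Betula),(((Bufo,Oncorhynchus),Shigella),(Salmo,Raphanus)),Puma),(Formica,Saccharomyces)).
That clade has exactly 10 tips — every listed taxon and nothing else — so the group is monophyletic.

Yes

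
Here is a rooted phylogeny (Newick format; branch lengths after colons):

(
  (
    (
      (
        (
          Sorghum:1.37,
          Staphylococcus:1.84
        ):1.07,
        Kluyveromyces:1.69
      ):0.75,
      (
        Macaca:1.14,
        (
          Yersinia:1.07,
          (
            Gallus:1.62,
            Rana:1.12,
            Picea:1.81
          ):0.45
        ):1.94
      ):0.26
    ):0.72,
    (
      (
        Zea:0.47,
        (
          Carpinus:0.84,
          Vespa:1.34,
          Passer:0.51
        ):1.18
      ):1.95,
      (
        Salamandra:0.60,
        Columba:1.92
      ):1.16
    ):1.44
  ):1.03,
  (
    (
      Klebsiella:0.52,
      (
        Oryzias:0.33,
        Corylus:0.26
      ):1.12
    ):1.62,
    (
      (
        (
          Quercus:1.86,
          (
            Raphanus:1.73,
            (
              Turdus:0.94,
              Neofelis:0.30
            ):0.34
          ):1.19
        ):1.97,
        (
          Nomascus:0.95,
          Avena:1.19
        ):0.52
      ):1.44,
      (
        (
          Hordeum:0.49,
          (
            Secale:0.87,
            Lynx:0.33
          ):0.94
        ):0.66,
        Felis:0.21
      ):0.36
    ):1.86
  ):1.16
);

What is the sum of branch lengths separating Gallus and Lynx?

11.33

The path runs Gallus → … → MRCA → … → Lynx; the MRCA is the root of the tree.
Branch lengths along that path: 1.62 + 0.45 + 1.94 + 0.26 + 0.72 + 1.03 + 1.16 + 1.86 + 0.36 + 0.66 + 0.94 + 0.33 = 11.33.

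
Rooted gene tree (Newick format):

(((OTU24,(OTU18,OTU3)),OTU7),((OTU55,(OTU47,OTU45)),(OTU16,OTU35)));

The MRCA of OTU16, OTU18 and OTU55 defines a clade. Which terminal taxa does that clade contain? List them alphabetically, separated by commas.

OTU16, OTU18, OTU24, OTU3, OTU35, OTU45, OTU47, OTU55, OTU7

Tracing OTU16: it sits inside (OTU16,OTU35).
Tracing OTU18: it sits inside (OTU18,OTU3).
Tracing OTU55: it sits inside (OTU55,(OTU47,OTU45)).
The smallest clade enclosing all 3 is the whole tree (their MRCA is the root), so the answer is all 9 tips in alphabetical order.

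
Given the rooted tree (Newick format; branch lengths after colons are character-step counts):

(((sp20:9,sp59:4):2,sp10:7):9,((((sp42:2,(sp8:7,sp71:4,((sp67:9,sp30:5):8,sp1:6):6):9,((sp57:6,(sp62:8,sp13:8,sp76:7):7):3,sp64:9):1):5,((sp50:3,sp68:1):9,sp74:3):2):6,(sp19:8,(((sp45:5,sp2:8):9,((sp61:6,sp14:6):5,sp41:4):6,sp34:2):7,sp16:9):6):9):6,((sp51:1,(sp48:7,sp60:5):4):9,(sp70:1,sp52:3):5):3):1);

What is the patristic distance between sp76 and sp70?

The path runs sp76 → … → MRCA → … → sp70; the MRCA is the node subtending ((((sp42,(sp8,sp71,((sp67,sp30),sp1)),((sp57,(sp62,sp13,sp76)),sp64)),((sp50,sp68),sp74)),(sp19,(((sp45,sp2),((sp61,sp14),sp41),sp34),sp16))),((sp51,(sp48,sp60)),(sp70,sp52))).
Branch lengths along that path: 7 + 7 + 3 + 1 + 5 + 6 + 6 + 3 + 5 + 1 = 44.

44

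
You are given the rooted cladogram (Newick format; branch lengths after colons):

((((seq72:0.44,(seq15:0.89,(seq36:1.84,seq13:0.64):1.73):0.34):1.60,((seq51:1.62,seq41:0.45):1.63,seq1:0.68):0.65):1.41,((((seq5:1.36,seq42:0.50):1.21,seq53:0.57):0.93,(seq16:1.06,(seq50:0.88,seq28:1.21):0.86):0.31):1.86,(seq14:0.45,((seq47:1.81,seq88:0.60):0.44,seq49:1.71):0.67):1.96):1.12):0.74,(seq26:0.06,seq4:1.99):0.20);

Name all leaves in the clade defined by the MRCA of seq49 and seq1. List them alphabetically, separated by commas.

seq1, seq13, seq14, seq15, seq16, seq28, seq36, seq41, seq42, seq47, seq49, seq5, seq50, seq51, seq53, seq72, seq88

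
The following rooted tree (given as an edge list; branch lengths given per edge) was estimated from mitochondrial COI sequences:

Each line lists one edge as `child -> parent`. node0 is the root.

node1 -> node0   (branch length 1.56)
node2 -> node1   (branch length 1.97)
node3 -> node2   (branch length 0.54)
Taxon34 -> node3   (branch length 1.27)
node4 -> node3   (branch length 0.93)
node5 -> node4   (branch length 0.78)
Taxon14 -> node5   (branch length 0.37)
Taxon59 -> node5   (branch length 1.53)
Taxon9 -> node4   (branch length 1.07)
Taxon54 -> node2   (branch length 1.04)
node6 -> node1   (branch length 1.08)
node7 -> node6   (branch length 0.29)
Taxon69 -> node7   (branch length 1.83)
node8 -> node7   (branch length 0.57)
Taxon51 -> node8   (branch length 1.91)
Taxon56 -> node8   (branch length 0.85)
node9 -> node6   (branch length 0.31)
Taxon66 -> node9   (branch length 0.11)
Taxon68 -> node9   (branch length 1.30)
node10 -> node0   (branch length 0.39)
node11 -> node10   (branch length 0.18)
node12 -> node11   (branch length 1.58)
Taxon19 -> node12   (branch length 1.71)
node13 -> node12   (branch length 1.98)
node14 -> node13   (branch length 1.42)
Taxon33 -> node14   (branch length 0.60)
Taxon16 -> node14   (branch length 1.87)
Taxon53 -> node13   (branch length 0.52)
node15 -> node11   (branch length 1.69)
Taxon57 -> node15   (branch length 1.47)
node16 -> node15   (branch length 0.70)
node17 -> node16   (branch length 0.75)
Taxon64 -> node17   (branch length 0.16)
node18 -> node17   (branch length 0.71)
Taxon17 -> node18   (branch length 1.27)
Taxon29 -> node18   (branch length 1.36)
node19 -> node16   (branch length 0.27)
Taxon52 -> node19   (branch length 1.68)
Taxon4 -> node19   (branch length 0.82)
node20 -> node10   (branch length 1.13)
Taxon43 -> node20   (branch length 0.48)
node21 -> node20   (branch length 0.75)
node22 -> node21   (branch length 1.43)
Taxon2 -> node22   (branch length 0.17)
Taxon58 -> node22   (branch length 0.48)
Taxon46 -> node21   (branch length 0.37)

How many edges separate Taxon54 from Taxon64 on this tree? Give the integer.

9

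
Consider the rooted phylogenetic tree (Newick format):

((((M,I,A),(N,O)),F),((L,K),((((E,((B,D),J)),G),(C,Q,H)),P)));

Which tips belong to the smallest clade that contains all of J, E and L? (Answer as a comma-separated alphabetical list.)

B, C, D, E, G, H, J, K, L, P, Q

Tracing J: it sits inside ((B,D),J).
Tracing E: it sits inside (E,((B,D),J)).
Tracing L: it sits inside (L,K).
The smallest clade enclosing all 3 is ((L,K),((((E,((B,D),J)),G),(C,Q,H)),P)); the answer is its 11 terminal taxa in alphabetical order.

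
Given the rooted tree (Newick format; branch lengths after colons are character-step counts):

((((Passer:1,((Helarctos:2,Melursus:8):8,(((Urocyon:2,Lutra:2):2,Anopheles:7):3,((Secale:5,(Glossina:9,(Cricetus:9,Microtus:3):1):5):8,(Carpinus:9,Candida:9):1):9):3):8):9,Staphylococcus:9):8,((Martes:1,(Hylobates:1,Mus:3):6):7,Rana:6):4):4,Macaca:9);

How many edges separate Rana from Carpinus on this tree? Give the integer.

The MRCA of Rana and Carpinus is the node subtending (((Passer,((Helarctos,Melursus),(((Urocyon,Lutra),Anopheles),((Secale,(Glossina,(Cricetus,Microtus))),(Carpinus,Candida))))),Staphylococcus),((Martes,(Hylobates,Mus)),Rana)).
From Rana up to that node: 2 branches. From Carpinus up to the same node: 7 branches. Total: 2 + 7 = 9.

9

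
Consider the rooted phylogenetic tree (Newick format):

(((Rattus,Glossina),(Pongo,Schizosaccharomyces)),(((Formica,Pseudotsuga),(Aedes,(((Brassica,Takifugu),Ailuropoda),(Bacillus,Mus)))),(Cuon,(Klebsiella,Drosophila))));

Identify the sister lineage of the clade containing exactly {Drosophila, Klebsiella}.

The clade containing exactly {Drosophila, Klebsiella} attaches to the tree at the node subtending (Cuon,(Klebsiella,Drosophila)).
The other lineage descending from that same node — the sister group — is the single tip Cuon.

Cuon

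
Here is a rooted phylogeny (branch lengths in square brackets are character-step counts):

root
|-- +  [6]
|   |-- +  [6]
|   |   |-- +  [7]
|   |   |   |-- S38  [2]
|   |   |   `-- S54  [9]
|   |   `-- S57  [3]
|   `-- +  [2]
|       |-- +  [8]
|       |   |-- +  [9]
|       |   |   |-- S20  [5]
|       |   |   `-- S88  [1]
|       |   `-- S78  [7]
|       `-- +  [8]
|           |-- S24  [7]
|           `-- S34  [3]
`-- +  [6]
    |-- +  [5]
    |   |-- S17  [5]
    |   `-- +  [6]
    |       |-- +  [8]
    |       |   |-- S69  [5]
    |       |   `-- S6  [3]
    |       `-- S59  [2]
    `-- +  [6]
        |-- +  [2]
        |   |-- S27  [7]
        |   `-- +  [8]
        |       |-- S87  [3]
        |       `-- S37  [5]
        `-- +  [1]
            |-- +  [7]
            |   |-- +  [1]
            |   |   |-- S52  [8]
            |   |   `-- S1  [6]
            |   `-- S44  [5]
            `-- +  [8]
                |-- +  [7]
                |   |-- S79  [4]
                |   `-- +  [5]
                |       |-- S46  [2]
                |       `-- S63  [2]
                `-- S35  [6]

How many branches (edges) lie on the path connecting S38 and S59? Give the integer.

The MRCA of S38 and S59 is the root of the tree.
From S38 up to that node: 4 branches. From S59 up to the same node: 4 branches. Total: 4 + 4 = 8.

8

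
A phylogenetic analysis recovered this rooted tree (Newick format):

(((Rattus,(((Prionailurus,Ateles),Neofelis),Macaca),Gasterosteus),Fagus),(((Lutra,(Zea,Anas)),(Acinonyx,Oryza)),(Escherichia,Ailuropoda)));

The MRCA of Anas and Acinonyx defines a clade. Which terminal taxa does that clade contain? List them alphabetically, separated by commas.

Acinonyx, Anas, Lutra, Oryza, Zea

Tracing Anas: it sits inside (Zea,Anas).
Tracing Acinonyx: it sits inside (Acinonyx,Oryza).
The smallest clade enclosing both is ((Lutra,(Zea,Anas)),(Acinonyx,Oryza)); the answer is its 5 terminal taxa in alphabetical order.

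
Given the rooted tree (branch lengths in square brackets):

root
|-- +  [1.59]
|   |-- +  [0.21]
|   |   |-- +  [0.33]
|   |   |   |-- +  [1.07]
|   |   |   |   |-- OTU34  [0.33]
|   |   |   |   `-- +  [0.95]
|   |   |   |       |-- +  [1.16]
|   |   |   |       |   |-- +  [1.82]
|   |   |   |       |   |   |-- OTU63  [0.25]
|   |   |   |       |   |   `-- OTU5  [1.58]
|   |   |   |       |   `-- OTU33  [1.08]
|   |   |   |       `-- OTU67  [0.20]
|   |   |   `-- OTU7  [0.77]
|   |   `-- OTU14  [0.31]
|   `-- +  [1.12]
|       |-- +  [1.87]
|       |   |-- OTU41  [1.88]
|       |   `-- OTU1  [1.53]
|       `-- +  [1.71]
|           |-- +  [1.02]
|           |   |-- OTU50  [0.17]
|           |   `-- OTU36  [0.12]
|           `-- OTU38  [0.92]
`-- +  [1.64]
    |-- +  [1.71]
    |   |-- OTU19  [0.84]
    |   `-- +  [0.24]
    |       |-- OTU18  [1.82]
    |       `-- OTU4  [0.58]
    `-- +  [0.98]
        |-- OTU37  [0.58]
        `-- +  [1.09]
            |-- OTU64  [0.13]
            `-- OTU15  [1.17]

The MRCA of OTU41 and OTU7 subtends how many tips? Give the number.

The MRCA of OTU41 and OTU7 is the node subtending ((((OTU34,(((OTU63,OTU5),OTU33),OTU67)),OTU7),OTU14),((OTU41,OTU1),((OTU50,OTU36),OTU38))).
That clade contains 12 terminal taxa: OTU1, OTU14, OTU33, OTU34, OTU36, OTU38, OTU41, OTU5, OTU50, OTU63, OTU67, OTU7.

12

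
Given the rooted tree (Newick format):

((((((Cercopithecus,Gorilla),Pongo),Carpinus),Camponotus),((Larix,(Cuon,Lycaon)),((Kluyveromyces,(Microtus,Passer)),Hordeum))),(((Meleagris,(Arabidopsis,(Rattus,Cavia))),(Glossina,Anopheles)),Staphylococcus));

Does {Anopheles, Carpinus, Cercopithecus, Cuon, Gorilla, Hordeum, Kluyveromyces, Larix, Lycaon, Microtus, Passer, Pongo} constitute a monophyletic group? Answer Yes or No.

No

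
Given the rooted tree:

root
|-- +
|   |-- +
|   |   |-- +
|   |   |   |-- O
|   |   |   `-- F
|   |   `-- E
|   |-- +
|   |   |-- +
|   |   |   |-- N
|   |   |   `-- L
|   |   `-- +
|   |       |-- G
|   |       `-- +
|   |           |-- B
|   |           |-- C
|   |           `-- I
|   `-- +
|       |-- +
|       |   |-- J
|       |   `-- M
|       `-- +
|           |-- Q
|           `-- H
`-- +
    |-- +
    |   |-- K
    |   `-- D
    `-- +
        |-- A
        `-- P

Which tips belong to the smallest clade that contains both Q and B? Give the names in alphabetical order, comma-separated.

Tracing Q: it sits inside (Q,H).
Tracing B: it sits inside (B,C,I).
The smallest clade enclosing both is (((O,F),E),((N,L),(G,(B,C,I))),((J,M),(Q,H))); the answer is its 13 terminal taxa in alphabetical order.

B, C, E, F, G, H, I, J, L, M, N, O, Q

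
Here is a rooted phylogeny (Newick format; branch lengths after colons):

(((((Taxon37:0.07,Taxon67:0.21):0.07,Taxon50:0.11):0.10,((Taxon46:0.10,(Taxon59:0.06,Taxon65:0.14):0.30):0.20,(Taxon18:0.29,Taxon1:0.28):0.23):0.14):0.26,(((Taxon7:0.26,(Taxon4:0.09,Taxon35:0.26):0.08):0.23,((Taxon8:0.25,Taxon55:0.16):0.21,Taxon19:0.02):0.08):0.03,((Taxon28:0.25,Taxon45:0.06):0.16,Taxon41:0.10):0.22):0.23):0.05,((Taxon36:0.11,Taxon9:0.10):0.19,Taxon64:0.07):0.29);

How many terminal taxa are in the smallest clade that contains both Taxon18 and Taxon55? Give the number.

The MRCA of Taxon18 and Taxon55 is the node subtending ((((Taxon37,Taxon67),Taxon50),((Taxon46,(Taxon59,Taxon65)),(Taxon18,Taxon1))),(((Taxon7,(Taxon4,Taxon35)),((Taxon8,Taxon55),Taxon19)),((Taxon28,Taxon45),Taxon41))).
That clade contains 17 terminal taxa: Taxon1, Taxon18, Taxon19, Taxon28, Taxon35, Taxon37, Taxon4, Taxon41, Taxon45, Taxon46, Taxon50, Taxon55, Taxon59, Taxon65, Taxon67, Taxon7, Taxon8.

17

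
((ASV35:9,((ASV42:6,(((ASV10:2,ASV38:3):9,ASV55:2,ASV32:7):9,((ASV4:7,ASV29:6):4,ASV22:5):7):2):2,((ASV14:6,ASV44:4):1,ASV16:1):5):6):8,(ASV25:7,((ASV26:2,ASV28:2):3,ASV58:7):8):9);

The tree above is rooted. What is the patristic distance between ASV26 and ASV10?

60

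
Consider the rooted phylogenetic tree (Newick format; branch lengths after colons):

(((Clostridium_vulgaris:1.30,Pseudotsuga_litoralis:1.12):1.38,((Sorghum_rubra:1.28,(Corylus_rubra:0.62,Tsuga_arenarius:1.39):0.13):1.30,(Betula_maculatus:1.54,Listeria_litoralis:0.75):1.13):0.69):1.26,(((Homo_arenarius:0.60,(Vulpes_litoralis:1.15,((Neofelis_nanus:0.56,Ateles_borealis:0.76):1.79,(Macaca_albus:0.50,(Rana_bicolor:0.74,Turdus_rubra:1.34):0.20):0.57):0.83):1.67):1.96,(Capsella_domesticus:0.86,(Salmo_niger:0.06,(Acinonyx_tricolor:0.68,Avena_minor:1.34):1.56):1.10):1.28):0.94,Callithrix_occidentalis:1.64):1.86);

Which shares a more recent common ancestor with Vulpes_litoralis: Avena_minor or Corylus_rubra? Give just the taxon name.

The MRCA of Vulpes_litoralis and Avena_minor subtends ((Homo_arenarius,(Vulpes_litoralis,((Neofelis_nanus,Ateles_borealis),(Macaca_albus,(Rana_bicolor,Turdus_rubra))))),(Capsella_domesticus,(Salmo_niger,(Acinonyx_tricolor,Avena_minor)))) (11 taxa).
The MRCA of Vulpes_litoralis and Corylus_rubra is the root, subtending the entire tree (19 taxa).
The first is nested inside the second, so Vulpes_litoralis shares a more recent common ancestor with Avena_minor.

Avena_minor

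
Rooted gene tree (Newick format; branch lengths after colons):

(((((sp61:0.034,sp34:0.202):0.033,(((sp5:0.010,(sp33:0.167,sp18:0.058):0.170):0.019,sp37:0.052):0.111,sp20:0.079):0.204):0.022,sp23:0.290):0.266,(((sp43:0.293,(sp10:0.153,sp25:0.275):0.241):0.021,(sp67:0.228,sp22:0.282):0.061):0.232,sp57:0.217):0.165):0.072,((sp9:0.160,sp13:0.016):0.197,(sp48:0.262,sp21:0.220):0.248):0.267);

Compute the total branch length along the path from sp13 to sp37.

1.207

The path runs sp13 → … → MRCA → … → sp37; the MRCA is the root of the tree.
Branch lengths along that path: 0.016 + 0.197 + 0.267 + 0.072 + 0.266 + 0.022 + 0.204 + 0.111 + 0.052 = 1.207.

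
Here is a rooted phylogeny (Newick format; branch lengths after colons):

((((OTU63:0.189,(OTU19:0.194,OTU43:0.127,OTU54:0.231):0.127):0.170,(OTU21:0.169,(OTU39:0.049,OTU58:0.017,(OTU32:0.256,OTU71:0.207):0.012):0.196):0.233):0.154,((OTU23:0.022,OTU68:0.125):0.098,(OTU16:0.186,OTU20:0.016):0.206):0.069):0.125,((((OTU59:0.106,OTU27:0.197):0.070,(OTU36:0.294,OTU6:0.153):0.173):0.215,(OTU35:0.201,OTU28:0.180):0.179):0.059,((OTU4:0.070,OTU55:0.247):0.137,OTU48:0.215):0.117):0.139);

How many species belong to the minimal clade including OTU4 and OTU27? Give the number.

The MRCA of OTU4 and OTU27 is the node subtending ((((OTU59,OTU27),(OTU36,OTU6)),(OTU35,OTU28)),((OTU4,OTU55),OTU48)).
That clade contains 9 terminal taxa: OTU27, OTU28, OTU35, OTU36, OTU4, OTU48, OTU55, OTU59, OTU6.

9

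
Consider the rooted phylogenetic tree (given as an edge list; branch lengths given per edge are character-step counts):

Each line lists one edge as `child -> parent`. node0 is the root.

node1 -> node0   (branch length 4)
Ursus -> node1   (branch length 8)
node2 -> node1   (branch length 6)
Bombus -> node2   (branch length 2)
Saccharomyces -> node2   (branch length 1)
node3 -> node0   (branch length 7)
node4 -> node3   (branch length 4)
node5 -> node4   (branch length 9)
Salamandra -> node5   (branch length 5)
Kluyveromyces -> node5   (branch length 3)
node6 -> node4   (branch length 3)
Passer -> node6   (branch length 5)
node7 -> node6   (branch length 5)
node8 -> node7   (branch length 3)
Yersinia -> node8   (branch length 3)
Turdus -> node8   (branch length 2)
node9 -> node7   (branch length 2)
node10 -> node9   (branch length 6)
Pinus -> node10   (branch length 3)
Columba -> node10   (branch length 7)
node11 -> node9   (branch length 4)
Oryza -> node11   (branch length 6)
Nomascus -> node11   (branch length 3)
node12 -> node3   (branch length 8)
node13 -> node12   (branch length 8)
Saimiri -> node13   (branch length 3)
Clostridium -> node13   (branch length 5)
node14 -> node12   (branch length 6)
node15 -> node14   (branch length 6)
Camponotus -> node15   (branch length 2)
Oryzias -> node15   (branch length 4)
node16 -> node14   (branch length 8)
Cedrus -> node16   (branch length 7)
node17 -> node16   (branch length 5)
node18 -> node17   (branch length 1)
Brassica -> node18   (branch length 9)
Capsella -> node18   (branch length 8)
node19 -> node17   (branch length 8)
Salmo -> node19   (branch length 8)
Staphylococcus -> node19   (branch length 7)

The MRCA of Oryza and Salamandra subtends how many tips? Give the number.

The MRCA of Oryza and Salamandra is the node subtending ((Salamandra,Kluyveromyces),(Passer,((Yersinia,Turdus),((Pinus,Columba),(Oryza,Nomascus))))).
That clade contains 9 terminal taxa: Columba, Kluyveromyces, Nomascus, Oryza, Passer, Pinus, Salamandra, Turdus, Yersinia.

9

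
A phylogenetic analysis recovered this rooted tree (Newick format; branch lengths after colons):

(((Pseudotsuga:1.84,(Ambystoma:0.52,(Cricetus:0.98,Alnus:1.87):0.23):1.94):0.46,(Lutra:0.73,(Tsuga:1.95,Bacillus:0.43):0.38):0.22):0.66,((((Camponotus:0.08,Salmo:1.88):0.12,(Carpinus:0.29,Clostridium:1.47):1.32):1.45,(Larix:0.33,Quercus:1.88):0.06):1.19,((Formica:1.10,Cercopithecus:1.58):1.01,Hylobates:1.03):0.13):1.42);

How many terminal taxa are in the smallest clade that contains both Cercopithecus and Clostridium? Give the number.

9

The MRCA of Cercopithecus and Clostridium is the node subtending ((((Camponotus,Salmo),(Carpinus,Clostridium)),(Larix,Quercus)),((Formica,Cercopithecus),Hylobates)).
That clade contains 9 terminal taxa: Camponotus, Carpinus, Cercopithecus, Clostridium, Formica, Hylobates, Larix, Quercus, Salmo.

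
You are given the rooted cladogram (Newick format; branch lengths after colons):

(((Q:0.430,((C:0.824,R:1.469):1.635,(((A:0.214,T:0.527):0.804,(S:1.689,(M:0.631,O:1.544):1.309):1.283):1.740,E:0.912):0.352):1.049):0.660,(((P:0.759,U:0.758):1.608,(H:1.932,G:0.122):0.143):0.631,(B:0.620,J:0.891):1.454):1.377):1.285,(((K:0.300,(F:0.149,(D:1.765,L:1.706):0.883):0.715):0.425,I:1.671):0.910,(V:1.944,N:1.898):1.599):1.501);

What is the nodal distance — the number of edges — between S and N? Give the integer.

The MRCA of S and N is the root of the tree.
From S up to that node: 7 branches. From N up to the same node: 3 branches. Total: 7 + 3 = 10.

10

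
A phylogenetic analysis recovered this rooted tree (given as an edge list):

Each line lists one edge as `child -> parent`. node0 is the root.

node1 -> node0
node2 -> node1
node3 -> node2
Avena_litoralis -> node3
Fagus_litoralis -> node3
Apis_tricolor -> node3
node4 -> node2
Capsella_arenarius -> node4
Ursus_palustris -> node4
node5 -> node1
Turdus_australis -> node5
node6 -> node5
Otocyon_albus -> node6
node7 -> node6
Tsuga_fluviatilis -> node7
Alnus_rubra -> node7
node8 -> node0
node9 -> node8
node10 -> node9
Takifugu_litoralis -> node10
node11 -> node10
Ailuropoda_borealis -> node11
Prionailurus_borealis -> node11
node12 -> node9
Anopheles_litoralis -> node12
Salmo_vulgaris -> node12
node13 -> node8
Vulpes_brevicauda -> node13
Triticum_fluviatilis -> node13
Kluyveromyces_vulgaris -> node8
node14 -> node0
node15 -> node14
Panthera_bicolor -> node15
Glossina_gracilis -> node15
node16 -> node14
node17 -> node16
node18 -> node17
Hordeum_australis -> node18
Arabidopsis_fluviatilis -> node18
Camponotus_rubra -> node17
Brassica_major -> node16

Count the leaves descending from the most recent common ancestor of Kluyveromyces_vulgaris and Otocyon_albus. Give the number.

The MRCA of Kluyveromyces_vulgaris and Otocyon_albus is the root, so the clade is the entire tree.
That clade contains 23 terminal taxa: Ailuropoda_borealis, Alnus_rubra, Anopheles_litoralis, Apis_tricolor, Arabidopsis_fluviatilis, Avena_litoralis, Brassica_major, Camponotus_rubra, Capsella_arenarius, Fagus_litoralis, Glossina_gracilis, Hordeum_australis, Kluyveromyces_vulgaris, Otocyon_albus, Panthera_bicolor, Prionailurus_borealis, Salmo_vulgaris, Takifugu_litoralis, Triticum_fluviatilis, Tsuga_fluviatilis, Turdus_australis, Ursus_palustris, Vulpes_brevicauda.

23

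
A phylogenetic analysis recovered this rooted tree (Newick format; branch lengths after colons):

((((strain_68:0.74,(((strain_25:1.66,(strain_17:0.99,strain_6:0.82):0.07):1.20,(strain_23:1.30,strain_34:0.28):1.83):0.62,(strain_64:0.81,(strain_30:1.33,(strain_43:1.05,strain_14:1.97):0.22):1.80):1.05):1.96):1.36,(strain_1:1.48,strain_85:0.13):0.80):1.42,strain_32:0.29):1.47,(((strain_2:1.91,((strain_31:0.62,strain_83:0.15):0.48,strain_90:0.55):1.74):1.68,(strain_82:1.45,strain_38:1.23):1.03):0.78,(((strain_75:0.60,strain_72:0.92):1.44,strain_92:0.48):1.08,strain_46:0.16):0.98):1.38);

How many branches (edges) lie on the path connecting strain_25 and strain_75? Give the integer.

The MRCA of strain_25 and strain_75 is the root of the tree.
From strain_25 up to that node: 7 branches. From strain_75 up to the same node: 5 branches. Total: 7 + 5 = 12.

12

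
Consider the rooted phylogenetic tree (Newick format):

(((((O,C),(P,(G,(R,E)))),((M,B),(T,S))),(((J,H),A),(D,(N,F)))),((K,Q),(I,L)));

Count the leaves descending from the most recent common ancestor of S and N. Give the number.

16

The MRCA of S and N is the node subtending ((((O,C),(P,(G,(R,E)))),((M,B),(T,S))),(((J,H),A),(D,(N,F)))).
That clade contains 16 terminal taxa: A, B, C, D, E, F, G, H, J, M, N, O, P, R, S, T.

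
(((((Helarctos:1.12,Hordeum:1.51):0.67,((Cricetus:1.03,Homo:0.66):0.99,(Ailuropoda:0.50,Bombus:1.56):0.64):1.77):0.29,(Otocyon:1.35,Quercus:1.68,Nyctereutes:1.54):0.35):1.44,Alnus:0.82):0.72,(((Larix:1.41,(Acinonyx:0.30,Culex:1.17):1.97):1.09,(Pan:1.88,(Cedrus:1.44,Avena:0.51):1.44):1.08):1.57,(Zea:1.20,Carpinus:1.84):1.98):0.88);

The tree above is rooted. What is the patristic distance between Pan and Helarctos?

9.65

The path runs Pan → … → MRCA → … → Helarctos; the MRCA is the root of the tree.
Branch lengths along that path: 1.88 + 1.08 + 1.57 + 0.88 + 0.72 + 1.44 + 0.29 + 0.67 + 1.12 = 9.65.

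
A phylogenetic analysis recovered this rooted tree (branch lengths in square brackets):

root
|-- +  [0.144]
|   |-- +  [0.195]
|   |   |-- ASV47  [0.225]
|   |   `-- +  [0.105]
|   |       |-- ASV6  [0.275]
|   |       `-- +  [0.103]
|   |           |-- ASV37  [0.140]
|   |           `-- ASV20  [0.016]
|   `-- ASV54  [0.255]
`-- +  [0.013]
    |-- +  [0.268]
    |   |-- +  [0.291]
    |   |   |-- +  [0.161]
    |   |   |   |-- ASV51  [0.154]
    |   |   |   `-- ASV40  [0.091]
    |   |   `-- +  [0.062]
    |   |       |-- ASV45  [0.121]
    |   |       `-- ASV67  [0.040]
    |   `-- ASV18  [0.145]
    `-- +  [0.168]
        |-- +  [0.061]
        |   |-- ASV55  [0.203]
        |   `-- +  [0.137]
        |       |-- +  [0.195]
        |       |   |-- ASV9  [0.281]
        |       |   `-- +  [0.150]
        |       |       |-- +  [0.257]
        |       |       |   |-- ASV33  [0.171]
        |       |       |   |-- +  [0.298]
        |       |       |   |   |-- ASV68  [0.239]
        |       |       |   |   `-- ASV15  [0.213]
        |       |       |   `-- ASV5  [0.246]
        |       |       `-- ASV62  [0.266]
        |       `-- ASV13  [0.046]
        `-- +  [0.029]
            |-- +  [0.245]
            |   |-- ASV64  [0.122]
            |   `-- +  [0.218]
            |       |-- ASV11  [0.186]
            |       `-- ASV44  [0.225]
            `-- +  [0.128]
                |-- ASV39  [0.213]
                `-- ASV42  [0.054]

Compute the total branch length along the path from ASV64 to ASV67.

1.225

The path runs ASV64 → … → MRCA → … → ASV67; the MRCA is the node subtending ((((ASV51,ASV40),(ASV45,ASV67)),ASV18),((ASV55,((ASV9,((ASV33,(ASV68,ASV15),ASV5),ASV62)),ASV13)),((ASV64,(ASV11,ASV44)),(ASV39,ASV42)))).
Branch lengths along that path: 0.122 + 0.245 + 0.029 + 0.168 + 0.268 + 0.291 + 0.062 + 0.040 = 1.225.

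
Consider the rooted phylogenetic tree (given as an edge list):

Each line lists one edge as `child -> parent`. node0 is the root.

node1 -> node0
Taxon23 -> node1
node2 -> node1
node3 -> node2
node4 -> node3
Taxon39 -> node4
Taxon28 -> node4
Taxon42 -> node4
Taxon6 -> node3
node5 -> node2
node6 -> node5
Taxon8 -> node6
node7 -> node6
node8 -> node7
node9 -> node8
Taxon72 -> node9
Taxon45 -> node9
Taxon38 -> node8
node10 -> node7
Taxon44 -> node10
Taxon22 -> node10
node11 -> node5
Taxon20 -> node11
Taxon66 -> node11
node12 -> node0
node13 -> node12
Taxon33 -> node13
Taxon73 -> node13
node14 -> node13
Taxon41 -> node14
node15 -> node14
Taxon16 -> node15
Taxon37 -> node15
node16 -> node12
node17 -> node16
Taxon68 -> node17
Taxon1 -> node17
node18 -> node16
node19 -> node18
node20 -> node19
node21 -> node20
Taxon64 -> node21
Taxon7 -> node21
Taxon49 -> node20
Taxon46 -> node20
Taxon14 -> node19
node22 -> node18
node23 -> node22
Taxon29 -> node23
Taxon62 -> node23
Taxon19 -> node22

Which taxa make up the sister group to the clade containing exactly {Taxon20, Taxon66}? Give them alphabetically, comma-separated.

The clade containing exactly {Taxon20, Taxon66} attaches to the tree at the node subtending ((Taxon8,(((Taxon72,Taxon45),Taxon38),(Taxon44,Taxon22))),(Taxon20,Taxon66)).
The other lineage descending from that same node — the sister group — is (Taxon8,(((Taxon72,Taxon45),Taxon38),(Taxon44,Taxon22))); its 6 tips in alphabetical order are the answer.

Taxon22, Taxon38, Taxon44, Taxon45, Taxon72, Taxon8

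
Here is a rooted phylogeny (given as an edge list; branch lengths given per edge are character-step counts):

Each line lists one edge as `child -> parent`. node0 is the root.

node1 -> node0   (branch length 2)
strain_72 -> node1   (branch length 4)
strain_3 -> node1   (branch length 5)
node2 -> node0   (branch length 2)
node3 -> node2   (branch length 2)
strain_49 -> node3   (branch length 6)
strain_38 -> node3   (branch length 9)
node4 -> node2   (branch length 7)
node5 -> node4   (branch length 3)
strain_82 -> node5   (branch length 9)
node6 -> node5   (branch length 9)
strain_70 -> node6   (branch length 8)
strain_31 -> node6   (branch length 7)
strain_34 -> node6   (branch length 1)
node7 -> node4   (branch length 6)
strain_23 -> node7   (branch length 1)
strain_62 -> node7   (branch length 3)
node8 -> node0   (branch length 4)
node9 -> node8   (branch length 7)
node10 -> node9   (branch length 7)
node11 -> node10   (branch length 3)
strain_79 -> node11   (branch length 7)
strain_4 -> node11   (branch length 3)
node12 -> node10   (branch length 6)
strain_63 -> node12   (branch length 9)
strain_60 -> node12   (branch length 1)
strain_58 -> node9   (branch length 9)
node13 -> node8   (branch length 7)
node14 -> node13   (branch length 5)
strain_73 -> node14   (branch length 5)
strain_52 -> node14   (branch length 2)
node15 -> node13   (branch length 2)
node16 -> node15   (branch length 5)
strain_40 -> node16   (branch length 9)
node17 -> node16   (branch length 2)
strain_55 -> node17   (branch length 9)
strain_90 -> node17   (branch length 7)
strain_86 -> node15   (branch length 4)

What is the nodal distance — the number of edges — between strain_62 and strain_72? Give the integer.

6

The MRCA of strain_62 and strain_72 is the root of the tree.
From strain_62 up to that node: 4 branches. From strain_72 up to the same node: 2 branches. Total: 4 + 2 = 6.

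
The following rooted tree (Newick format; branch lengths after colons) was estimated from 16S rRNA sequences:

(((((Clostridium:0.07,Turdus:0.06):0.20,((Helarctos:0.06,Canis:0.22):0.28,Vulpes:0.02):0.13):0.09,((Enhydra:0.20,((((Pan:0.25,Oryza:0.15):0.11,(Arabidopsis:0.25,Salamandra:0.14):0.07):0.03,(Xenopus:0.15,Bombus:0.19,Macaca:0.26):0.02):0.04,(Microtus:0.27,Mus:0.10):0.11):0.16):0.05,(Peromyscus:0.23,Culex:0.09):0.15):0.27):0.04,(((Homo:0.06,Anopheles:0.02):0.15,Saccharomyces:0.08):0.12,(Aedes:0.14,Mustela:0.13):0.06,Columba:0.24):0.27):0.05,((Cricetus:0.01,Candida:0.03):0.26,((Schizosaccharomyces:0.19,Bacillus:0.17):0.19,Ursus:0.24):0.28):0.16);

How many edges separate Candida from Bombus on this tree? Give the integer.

The MRCA of Candida and Bombus is the root of the tree.
From Candida up to that node: 3 branches. From Bombus up to the same node: 8 branches. Total: 3 + 8 = 11.

11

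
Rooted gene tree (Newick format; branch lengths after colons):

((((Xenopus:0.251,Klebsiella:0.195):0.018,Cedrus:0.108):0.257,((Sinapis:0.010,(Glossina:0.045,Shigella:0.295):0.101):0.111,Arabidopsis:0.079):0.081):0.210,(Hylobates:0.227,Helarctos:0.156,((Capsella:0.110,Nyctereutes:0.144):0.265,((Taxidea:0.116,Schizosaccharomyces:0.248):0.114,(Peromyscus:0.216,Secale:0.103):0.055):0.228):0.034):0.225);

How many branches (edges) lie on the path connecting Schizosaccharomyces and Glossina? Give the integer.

10

The MRCA of Schizosaccharomyces and Glossina is the root of the tree.
From Schizosaccharomyces up to that node: 5 branches. From Glossina up to the same node: 5 branches. Total: 5 + 5 = 10.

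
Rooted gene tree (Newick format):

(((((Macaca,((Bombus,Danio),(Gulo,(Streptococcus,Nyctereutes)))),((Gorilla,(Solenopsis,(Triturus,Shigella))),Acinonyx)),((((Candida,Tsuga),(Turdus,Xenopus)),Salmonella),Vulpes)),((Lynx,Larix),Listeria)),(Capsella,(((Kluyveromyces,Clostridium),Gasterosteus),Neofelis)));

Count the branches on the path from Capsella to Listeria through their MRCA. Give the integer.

The MRCA of Capsella and Listeria is the root of the tree.
From Capsella up to that node: 2 branches. From Listeria up to the same node: 3 branches. Total: 2 + 3 = 5.

5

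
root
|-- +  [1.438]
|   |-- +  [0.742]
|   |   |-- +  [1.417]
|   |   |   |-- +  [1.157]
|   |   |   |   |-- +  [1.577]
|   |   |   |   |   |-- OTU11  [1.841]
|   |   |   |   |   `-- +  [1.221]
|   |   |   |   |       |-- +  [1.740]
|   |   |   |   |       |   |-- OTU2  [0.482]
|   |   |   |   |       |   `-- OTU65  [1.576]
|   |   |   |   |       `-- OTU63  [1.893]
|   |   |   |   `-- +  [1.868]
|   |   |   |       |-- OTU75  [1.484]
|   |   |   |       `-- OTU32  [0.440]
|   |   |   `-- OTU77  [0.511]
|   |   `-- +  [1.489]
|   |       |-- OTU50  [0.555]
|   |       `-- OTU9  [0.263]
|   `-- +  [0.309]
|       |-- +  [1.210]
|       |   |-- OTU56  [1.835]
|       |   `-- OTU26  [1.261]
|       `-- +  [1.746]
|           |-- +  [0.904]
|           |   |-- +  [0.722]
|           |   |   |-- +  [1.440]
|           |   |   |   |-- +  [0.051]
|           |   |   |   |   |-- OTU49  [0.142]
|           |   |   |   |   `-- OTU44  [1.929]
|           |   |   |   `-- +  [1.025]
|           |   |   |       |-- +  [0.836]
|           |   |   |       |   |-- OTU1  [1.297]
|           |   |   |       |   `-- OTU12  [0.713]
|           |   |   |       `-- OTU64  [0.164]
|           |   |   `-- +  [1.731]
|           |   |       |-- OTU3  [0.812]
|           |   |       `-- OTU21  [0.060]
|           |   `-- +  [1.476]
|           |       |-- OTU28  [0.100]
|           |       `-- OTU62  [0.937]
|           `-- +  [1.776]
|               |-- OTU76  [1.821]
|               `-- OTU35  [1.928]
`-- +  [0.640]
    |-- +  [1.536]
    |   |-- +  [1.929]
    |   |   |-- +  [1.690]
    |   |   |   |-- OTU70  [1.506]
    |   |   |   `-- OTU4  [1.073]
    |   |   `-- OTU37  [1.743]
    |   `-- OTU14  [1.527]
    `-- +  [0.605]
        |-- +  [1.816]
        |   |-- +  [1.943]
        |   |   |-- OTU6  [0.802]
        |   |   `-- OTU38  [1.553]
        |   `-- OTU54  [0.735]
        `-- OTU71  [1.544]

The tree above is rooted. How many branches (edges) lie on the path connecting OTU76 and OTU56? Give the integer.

The MRCA of OTU76 and OTU56 is the node subtending ((OTU56,OTU26),(((((OTU49,OTU44),((OTU1,OTU12),OTU64)),(OTU3,OTU21)),(OTU28,OTU62)),(OTU76,OTU35))).
From OTU76 up to that node: 3 branches. From OTU56 up to the same node: 2 branches. Total: 3 + 2 = 5.

5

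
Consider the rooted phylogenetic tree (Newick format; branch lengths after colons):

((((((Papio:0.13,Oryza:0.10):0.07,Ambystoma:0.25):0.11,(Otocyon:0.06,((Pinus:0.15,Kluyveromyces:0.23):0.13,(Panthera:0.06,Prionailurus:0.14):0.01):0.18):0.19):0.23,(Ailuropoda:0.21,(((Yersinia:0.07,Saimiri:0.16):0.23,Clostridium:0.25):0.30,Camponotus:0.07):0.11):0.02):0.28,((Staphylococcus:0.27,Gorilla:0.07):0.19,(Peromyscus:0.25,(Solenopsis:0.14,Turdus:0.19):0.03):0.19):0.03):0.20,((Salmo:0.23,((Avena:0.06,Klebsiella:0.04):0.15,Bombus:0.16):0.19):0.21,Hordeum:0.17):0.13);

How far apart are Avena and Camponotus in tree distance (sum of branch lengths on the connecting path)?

The path runs Avena → … → MRCA → … → Camponotus; the MRCA is the root of the tree.
Branch lengths along that path: 0.06 + 0.15 + 0.19 + 0.21 + 0.13 + 0.20 + 0.28 + 0.02 + 0.11 + 0.07 = 1.42.

1.42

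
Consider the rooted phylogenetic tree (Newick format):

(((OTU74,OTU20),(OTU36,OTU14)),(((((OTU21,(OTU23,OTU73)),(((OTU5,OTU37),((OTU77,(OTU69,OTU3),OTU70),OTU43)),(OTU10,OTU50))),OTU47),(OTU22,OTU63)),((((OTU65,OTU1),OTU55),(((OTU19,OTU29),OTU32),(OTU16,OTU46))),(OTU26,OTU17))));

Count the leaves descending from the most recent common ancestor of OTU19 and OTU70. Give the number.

The MRCA of OTU19 and OTU70 is the node subtending (((((OTU21,(OTU23,OTU73)),(((OTU5,OTU37),((OTU77,(OTU69,OTU3),OTU70),OTU43)),(OTU10,OTU50))),OTU47),(OTU22,OTU63)),((((OTU65,OTU1),OTU55),(((OTU19,OTU29),OTU32),(OTU16,OTU46))),(OTU26,OTU17))).
That clade contains 25 terminal taxa: OTU1, OTU10, OTU16, OTU17, OTU19, OTU21, OTU22, OTU23, OTU26, OTU29, OTU3, OTU32, OTU37, OTU43, OTU46, OTU47, OTU5, OTU50, OTU55, OTU63, OTU65, OTU69, OTU70, OTU73, OTU77.

25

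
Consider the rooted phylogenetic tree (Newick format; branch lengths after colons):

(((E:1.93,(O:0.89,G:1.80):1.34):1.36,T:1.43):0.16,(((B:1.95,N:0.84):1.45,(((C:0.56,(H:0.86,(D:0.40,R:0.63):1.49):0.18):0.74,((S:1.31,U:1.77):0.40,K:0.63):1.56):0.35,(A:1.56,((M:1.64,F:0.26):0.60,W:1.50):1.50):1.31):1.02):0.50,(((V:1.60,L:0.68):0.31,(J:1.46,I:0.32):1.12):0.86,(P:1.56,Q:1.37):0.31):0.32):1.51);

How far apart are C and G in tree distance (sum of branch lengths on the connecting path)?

The path runs C → … → MRCA → … → G; the MRCA is the root of the tree.
Branch lengths along that path: 0.56 + 0.74 + 0.35 + 1.02 + 0.50 + 1.51 + 0.16 + 1.36 + 1.34 + 1.80 = 9.34.

9.34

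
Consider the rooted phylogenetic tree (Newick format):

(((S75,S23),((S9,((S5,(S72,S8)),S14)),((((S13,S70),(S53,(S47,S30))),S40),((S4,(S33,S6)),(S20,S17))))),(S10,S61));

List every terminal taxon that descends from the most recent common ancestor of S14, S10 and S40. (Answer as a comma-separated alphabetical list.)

S10, S13, S14, S17, S20, S23, S30, S33, S4, S40, S47, S5, S53, S6, S61, S70, S72, S75, S8, S9

Tracing S14: it sits inside ((S5,(S72,S8)),S14).
Tracing S10: it sits inside (S10,S61).
Tracing S40: it sits inside (((S13,S70),(S53,(S47,S30))),S40).
The smallest clade enclosing all 3 is the whole tree (their MRCA is the root), so the answer is all 20 tips in alphabetical order.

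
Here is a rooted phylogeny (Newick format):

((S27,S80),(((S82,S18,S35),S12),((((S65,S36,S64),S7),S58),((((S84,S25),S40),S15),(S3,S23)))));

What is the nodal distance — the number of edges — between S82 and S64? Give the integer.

The MRCA of S82 and S64 is the node subtending (((S82,S18,S35),S12),((((S65,S36,S64),S7),S58),((((S84,S25),S40),S15),(S3,S23)))).
From S82 up to that node: 3 branches. From S64 up to the same node: 5 branches. Total: 3 + 5 = 8.

8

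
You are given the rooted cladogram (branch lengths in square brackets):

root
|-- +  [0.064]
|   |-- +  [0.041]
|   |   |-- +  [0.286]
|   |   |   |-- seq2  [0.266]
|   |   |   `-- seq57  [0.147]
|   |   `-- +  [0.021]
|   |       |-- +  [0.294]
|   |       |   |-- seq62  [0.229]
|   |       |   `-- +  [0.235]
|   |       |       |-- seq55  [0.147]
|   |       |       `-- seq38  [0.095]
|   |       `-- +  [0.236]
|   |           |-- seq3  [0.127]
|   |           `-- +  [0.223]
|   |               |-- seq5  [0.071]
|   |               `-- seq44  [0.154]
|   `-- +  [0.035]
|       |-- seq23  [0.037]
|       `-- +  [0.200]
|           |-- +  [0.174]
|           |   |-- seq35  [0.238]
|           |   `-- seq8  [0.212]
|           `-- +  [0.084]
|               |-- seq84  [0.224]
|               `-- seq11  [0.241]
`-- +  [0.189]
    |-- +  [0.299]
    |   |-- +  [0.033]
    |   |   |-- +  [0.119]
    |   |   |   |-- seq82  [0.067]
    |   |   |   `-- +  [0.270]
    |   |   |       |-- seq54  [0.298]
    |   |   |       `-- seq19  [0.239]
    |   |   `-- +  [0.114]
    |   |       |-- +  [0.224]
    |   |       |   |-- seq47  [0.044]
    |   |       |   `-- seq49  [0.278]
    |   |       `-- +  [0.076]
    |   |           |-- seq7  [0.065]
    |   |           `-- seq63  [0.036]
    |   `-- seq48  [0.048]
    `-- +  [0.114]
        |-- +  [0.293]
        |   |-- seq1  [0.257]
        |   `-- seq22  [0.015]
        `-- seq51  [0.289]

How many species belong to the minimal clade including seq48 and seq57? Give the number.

24

The MRCA of seq48 and seq57 is the root, so the clade is the entire tree.
That clade contains 24 terminal taxa: seq1, seq11, seq19, seq2, seq22, seq23, seq3, seq35, seq38, seq44, seq47, seq48, seq49, seq5, seq51, seq54, seq55, seq57, seq62, seq63, seq7, seq8, seq82, seq84.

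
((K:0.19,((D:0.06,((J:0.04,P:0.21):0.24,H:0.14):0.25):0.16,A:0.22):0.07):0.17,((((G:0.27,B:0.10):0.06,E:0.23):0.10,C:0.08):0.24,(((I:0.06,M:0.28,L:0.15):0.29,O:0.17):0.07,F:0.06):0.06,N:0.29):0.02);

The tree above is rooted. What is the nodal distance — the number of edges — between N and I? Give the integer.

The MRCA of N and I is the node subtending ((((G,B),E),C),(((I,M,L),O),F),N).
From N up to that node: 1 branch. From I up to the same node: 4 branches. Total: 1 + 4 = 5.

5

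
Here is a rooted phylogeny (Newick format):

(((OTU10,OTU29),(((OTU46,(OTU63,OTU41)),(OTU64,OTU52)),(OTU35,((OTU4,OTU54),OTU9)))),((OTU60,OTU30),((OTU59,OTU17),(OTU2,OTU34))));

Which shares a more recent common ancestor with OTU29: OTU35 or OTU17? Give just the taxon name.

The MRCA of OTU29 and OTU35 subtends ((OTU10,OTU29),(((OTU46,(OTU63,OTU41)),(OTU64,OTU52)),(OTU35,((OTU4,OTU54),OTU9)))) (11 taxa).
The MRCA of OTU29 and OTU17 is the root, subtending the entire tree (17 taxa).
The first is nested inside the second, so OTU29 shares a more recent common ancestor with OTU35.

OTU35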